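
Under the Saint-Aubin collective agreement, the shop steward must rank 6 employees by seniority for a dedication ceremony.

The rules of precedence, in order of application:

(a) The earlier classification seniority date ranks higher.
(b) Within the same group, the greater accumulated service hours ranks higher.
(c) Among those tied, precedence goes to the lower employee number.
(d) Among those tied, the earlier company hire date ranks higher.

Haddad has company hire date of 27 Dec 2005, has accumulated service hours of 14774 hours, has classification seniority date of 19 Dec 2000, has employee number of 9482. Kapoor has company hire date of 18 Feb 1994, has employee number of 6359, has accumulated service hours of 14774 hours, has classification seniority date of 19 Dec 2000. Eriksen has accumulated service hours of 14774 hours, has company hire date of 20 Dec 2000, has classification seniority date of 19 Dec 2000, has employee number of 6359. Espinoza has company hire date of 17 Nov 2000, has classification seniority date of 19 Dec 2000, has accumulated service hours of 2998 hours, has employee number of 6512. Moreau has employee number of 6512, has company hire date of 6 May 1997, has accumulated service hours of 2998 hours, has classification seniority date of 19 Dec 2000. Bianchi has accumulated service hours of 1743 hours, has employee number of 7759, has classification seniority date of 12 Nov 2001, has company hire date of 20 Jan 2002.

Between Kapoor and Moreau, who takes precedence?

By classification seniority date (earlier first): Kapoor, Eriksen, Haddad, Moreau and Espinoza (each 19 Dec 2000); then Bianchi (12 Nov 2001).
Among Kapoor, Eriksen, Haddad, Moreau and Espinoza, by accumulated service hours (higher first): Kapoor, Eriksen and Haddad (14774 hours) before Moreau and Espinoza (2998 hours).
Among Kapoor, Eriksen and Haddad, by employee number (lower first): Kapoor and Eriksen (6359) before Haddad (9482).
Among Kapoor and Eriksen, by company hire date (earlier first): Kapoor (18 Feb 1994) before Eriksen (20 Dec 2000).
Moreau and Espinoza both have employee number 6512, so the next rule applies.
Among Moreau and Espinoza, by company hire date (earlier first): Moreau (6 May 1997) before Espinoza (17 Nov 2000).
So Kapoor takes precedence.

Kapoor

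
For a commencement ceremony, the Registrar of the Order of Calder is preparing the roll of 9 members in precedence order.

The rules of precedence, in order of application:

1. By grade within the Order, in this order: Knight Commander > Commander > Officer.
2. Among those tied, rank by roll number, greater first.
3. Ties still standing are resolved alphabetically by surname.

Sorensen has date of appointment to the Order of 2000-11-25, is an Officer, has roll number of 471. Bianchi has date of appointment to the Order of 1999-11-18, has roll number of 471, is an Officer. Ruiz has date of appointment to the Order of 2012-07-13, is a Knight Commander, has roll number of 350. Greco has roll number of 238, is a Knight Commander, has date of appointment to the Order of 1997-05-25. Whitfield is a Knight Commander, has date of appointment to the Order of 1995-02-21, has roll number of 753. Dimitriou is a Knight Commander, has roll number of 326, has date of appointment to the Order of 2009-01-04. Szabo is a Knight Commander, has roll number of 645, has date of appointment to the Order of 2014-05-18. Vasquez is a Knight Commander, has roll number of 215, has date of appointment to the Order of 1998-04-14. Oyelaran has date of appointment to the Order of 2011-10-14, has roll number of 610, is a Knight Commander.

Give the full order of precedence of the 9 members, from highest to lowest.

By grade within the Order: Whitfield, Szabo, Oyelaran, Ruiz, Dimitriou, Greco and Vasquez (Knight Commander); then Bianchi and Sorensen (Officer).
Among Whitfield, Szabo, Oyelaran, Ruiz, Dimitriou, Greco and Vasquez, by roll number (higher first): Whitfield (753) before Szabo (645) before Oyelaran (610) before Ruiz (350) before Dimitriou (326) before Greco (238) before Vasquez (215).
Bianchi and Sorensen both have roll number 471, so the next rule applies.
Among Bianchi and Sorensen, alphabetically by surname: Bianchi before Sorensen.
Full order: Whitfield, Szabo, Oyelaran, Ruiz, Dimitriou, Greco, Vasquez, Bianchi, Sorensen.

Whitfield, Szabo, Oyelaran, Ruiz, Dimitriou, Greco, Vasquez, Bianchi, Sorensen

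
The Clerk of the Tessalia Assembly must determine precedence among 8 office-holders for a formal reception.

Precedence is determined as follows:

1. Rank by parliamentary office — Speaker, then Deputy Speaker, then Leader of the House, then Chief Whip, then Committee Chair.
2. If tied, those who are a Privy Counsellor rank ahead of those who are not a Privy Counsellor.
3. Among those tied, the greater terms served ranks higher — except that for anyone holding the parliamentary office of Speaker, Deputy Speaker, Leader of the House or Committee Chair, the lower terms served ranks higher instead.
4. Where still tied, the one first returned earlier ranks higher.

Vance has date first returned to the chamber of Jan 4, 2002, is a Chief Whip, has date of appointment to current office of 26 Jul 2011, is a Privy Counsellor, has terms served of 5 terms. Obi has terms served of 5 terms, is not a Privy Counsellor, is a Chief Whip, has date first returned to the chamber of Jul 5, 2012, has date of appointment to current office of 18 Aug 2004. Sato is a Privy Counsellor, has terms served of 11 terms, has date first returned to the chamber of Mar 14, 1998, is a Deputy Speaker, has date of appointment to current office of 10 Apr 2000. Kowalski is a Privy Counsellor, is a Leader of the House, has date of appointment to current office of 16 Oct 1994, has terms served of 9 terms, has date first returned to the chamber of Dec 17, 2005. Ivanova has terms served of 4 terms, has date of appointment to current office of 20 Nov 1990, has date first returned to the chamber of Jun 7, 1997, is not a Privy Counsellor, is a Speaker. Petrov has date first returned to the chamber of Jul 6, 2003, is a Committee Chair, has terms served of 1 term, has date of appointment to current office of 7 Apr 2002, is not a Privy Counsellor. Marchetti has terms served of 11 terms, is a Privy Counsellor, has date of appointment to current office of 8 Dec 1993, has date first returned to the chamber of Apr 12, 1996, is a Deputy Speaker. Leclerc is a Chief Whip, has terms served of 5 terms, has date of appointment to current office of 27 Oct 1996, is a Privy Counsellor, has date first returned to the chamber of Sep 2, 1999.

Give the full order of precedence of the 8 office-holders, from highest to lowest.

Ivanova, Marchetti, Sato, Kowalski, Leclerc, Vance, Obi, Petrov

By parliamentary office: Ivanova (Speaker); then Marchetti and Sato (Deputy Speaker); then Kowalski (Leader of the House); then Leclerc, Vance and Obi (Chief Whip); then Petrov (Committee Chair).
Marchetti and Sato are each a Privy Counsellor, so the next rule applies.
Marchetti and Sato both have terms served 11 terms, so the next rule applies.
Among Marchetti and Sato, by date first returned to the chamber (earlier first): Marchetti (Apr 12, 1996) before Sato (Mar 14, 1998).
Among Leclerc, Vance and Obi, a Privy Counsellor before not a Privy Counsellor: Leclerc and Vance (a Privy Counsellor) before Obi (not a Privy Counsellor).
Leclerc and Vance both have terms served 5 terms, so the next rule applies.
Among Leclerc and Vance, by date first returned to the chamber (earlier first): Leclerc (Sep 2, 1999) before Vance (Jan 4, 2002).
Full order: Ivanova, Marchetti, Sato, Kowalski, Leclerc, Vance, Obi, Petrov.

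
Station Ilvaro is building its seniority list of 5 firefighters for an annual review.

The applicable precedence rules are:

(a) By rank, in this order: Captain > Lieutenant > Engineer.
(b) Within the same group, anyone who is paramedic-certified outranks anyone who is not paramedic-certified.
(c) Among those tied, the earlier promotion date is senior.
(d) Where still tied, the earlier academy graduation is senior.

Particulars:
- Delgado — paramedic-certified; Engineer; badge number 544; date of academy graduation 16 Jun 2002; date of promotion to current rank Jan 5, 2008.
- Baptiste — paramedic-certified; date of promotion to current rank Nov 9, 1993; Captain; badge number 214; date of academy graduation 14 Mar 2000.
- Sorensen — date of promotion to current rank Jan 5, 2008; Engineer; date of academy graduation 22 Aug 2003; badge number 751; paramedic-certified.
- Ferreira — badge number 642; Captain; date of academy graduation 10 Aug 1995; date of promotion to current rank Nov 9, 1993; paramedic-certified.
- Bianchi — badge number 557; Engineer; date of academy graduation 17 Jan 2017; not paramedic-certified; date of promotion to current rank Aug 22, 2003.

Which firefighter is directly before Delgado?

By rank: Ferreira and Baptiste (Captain); then Delgado, Sorensen and Bianchi (Engineer).
Ferreira and Baptiste are each paramedic-certified, so the next rule applies.
Ferreira and Baptiste both have date of promotion to current rank Nov 9, 1993, so the next rule applies.
Among Ferreira and Baptiste, by date of academy graduation (earlier first): Ferreira (10 Aug 1995) before Baptiste (14 Mar 2000).
Among Delgado, Sorensen and Bianchi, paramedic-certified before not paramedic-certified: Delgado and Sorensen (paramedic-certified) before Bianchi (not paramedic-certified).
Delgado and Sorensen both have date of promotion to current rank Jan 5, 2008, so the next rule applies.
Among Delgado and Sorensen, by date of academy graduation (earlier first): Delgado (16 Jun 2002) before Sorensen (22 Aug 2003).
Order: Ferreira, Baptiste, Delgado, Sorensen, Bianchi.

Baptiste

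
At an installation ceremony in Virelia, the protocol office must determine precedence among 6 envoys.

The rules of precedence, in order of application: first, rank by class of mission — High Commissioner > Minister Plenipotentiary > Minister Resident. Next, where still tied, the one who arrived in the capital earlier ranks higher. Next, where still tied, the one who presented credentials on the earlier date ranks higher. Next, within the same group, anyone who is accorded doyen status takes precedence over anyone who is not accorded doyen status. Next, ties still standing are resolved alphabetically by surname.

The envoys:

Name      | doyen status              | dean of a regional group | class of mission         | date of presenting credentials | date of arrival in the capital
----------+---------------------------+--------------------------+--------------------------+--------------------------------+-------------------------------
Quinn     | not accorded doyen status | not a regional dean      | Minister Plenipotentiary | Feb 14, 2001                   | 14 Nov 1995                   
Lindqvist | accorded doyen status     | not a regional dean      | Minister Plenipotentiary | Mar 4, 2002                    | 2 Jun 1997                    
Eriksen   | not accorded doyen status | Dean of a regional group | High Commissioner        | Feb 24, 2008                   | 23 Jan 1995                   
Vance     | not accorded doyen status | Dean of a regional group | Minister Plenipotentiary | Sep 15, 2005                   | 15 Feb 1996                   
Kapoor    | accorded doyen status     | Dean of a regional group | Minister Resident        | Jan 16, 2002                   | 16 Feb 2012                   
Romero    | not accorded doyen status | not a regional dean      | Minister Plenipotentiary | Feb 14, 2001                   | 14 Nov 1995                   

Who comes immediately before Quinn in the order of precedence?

By class of mission: Eriksen (High Commissioner); then Quinn, Romero, Vance and Lindqvist (Minister Plenipotentiary); then Kapoor (Minister Resident).
Among Quinn, Romero, Vance and Lindqvist, by date of arrival in the capital (earlier first): Quinn and Romero (14 Nov 1995) before Vance (15 Feb 1996) before Lindqvist (2 Jun 1997).
Quinn and Romero both have date of presenting credentials Feb 14, 2001, so the next rule applies.
Quinn and Romero are each not accorded doyen status, so the next rule applies.
Among Quinn and Romero, alphabetically by surname: Quinn before Romero.
Order: Eriksen, Quinn, Romero, Vance, Lindqvist, Kapoor.

Eriksen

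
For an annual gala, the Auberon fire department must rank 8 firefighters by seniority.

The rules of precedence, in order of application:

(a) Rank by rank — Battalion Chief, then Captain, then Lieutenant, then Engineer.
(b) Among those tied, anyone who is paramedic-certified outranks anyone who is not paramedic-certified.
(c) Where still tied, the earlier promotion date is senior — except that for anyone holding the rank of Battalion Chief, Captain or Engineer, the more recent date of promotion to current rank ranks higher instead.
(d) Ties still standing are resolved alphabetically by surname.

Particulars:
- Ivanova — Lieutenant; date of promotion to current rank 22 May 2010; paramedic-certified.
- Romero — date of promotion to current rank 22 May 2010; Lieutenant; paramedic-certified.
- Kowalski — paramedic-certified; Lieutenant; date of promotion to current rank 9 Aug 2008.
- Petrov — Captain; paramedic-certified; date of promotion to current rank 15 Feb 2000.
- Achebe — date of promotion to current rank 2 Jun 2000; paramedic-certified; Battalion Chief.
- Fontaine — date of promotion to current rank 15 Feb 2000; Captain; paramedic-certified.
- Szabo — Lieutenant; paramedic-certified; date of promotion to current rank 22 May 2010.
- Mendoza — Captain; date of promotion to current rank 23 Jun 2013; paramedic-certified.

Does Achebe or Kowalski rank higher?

Achebe

By rank: Achebe (Battalion Chief); then Mendoza, Fontaine and Petrov (Captain); then Kowalski, Ivanova, Romero and Szabo (Lieutenant).
Mendoza, Fontaine and Petrov are each paramedic-certified, so the next rule applies.
Among Mendoza, Fontaine and Petrov, by date of promotion to current rank (later first) (reversed rule for this group): Mendoza (23 Jun 2013) before Fontaine and Petrov (15 Feb 2000).
Among Fontaine and Petrov, alphabetically by surname: Fontaine before Petrov.
Kowalski, Ivanova, Romero and Szabo are each paramedic-certified, so the next rule applies.
Among Kowalski, Ivanova, Romero and Szabo, by date of promotion to current rank (earlier first): Kowalski (9 Aug 2008) before Ivanova, Romero and Szabo (22 May 2010).
Among Ivanova, Romero and Szabo, alphabetically by surname: Ivanova before Romero before Szabo.
So Achebe takes precedence.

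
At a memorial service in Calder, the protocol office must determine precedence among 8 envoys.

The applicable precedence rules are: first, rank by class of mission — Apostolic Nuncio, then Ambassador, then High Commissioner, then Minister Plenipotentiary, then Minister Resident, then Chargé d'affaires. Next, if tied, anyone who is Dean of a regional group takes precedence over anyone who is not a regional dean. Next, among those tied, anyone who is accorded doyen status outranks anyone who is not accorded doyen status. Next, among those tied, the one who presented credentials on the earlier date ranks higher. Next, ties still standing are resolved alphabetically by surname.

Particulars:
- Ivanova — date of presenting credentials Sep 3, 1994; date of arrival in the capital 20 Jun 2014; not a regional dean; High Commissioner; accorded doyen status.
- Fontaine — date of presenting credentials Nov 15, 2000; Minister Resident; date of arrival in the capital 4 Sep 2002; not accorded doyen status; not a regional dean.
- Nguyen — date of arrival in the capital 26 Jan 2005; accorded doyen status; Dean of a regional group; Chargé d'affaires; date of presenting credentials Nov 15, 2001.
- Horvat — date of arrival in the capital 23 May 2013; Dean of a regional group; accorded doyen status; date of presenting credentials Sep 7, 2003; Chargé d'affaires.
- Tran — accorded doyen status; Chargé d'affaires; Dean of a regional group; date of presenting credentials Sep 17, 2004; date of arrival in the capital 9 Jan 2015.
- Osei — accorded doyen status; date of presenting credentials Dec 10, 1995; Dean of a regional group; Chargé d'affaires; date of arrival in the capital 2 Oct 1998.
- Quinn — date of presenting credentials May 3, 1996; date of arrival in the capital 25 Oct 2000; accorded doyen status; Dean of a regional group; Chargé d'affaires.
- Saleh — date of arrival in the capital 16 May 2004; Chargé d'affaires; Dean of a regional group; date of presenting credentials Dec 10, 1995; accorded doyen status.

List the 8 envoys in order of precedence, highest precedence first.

By class of mission: Ivanova (High Commissioner); then Fontaine (Minister Resident); then Osei, Saleh, Quinn, Nguyen, Horvat and Tran (Chargé d'affaires).
Osei, Saleh, Quinn, Nguyen, Horvat and Tran are each Dean of a regional group, so the next rule applies.
Osei, Saleh, Quinn, Nguyen, Horvat and Tran are each accorded doyen status, so the next rule applies.
Among Osei, Saleh, Quinn, Nguyen, Horvat and Tran, by date of presenting credentials (earlier first): Osei and Saleh (Dec 10, 1995) before Quinn (May 3, 1996) before Nguyen (Nov 15, 2001) before Horvat (Sep 7, 2003) before Tran (Sep 17, 2004).
Among Osei and Saleh, alphabetically by surname: Osei before Saleh.
Full order: Ivanova, Fontaine, Osei, Saleh, Quinn, Nguyen, Horvat, Tran.

Ivanova, Fontaine, Osei, Saleh, Quinn, Nguyen, Horvat, Tran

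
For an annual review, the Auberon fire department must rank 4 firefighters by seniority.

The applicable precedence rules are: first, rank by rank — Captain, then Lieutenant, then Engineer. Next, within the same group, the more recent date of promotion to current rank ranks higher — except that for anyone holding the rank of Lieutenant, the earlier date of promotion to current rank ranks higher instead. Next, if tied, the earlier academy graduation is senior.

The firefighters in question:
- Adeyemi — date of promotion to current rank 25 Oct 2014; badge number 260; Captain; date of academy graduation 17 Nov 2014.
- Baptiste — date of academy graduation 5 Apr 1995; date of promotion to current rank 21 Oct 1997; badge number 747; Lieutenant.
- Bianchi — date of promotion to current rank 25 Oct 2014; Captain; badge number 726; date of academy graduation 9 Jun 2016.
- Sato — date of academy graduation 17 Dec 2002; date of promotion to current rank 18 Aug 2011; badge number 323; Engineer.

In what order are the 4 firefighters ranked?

By rank: Adeyemi and Bianchi (Captain); then Baptiste (Lieutenant); then Sato (Engineer).
Adeyemi and Bianchi both have date of promotion to current rank 25 Oct 2014, so the next rule applies.
Among Adeyemi and Bianchi, by date of academy graduation (earlier first): Adeyemi (17 Nov 2014) before Bianchi (9 Jun 2016).
Full order: Adeyemi, Bianchi, Baptiste, Sato.

Adeyemi, Bianchi, Baptiste, Sato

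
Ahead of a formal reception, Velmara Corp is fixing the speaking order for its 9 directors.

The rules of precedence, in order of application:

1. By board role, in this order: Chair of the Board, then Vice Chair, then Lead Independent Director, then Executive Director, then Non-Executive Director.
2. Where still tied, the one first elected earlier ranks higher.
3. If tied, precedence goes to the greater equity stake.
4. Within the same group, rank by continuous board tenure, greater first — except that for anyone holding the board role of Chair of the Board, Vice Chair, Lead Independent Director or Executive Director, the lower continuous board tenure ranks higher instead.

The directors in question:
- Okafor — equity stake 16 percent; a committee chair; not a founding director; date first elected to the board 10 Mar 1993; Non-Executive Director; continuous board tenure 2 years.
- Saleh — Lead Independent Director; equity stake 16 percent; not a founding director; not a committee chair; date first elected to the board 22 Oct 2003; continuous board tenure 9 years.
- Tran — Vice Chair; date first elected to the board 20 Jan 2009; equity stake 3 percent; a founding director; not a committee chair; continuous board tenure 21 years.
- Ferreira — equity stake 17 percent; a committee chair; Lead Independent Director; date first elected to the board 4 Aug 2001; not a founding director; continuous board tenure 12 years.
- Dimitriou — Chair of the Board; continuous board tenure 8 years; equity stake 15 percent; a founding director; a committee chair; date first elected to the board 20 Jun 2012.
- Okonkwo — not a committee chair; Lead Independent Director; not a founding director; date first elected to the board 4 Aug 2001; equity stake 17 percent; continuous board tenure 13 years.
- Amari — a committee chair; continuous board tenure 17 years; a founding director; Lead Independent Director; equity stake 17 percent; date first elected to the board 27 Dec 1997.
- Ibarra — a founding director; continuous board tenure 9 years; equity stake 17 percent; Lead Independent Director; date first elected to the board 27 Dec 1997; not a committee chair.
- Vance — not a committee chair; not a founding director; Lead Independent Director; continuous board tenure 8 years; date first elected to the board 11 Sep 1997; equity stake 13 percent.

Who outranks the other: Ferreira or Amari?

By board role: Dimitriou (Chair of the Board); then Tran (Vice Chair); then Vance, Ibarra, Amari, Ferreira, Okonkwo and Saleh (Lead Independent Director); then Okafor (Non-Executive Director).
Among Vance, Ibarra, Amari, Ferreira, Okonkwo and Saleh, by date first elected to the board (earlier first): Vance (11 Sep 1997) before Ibarra and Amari (27 Dec 1997) before Ferreira and Okonkwo (4 Aug 2001) before Saleh (22 Oct 2003).
Ibarra and Amari both have equity stake 17 percent, so the next rule applies.
Among Ibarra and Amari, by continuous board tenure (lower first) (reversed rule for this group): Ibarra (9 years) before Amari (17 years).
Ferreira and Okonkwo both have equity stake 17 percent, so the next rule applies.
Among Ferreira and Okonkwo, by continuous board tenure (lower first) (reversed rule for this group): Ferreira (12 years) before Okonkwo (13 years).
So Amari takes precedence.

Amari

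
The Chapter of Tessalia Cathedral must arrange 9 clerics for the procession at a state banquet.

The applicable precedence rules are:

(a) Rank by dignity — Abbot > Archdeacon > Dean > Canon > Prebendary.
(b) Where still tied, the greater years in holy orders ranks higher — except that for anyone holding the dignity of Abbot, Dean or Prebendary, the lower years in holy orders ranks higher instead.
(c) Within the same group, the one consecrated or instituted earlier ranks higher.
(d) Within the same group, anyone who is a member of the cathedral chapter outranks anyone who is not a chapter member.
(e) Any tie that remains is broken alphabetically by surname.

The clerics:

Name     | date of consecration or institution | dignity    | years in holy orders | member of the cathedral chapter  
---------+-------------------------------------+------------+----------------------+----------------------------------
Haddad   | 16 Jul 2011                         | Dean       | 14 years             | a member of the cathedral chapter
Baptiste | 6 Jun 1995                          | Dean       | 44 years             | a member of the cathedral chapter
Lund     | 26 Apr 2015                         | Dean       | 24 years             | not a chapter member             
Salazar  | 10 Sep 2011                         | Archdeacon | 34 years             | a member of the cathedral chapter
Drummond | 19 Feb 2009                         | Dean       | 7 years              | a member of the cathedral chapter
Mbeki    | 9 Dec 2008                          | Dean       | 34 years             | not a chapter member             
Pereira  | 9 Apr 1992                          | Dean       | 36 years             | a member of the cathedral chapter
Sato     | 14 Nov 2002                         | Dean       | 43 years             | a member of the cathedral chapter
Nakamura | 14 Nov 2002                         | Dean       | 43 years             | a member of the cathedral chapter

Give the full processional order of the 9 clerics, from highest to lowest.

By dignity: Salazar (Archdeacon); then Drummond, Haddad, Lund, Mbeki, Pereira, Nakamura, Sato and Baptiste (Dean).
Among Drummond, Haddad, Lund, Mbeki, Pereira, Nakamura, Sato and Baptiste, by years in holy orders (lower first) (reversed rule for this group): Drummond (7 years) before Haddad (14 years) before Lund (24 years) before Mbeki (34 years) before Pereira (36 years) before Nakamura and Sato (43 years) before Baptiste (44 years).
Nakamura and Sato both have date of consecration or institution 14 Nov 2002, so the next rule applies.
Nakamura and Sato are each a member of the cathedral chapter, so the next rule applies.
Among Nakamura and Sato, alphabetically by surname: Nakamura before Sato.
Full order: Salazar, Drummond, Haddad, Lund, Mbeki, Pereira, Nakamura, Sato, Baptiste.

Salazar, Drummond, Haddad, Lund, Mbeki, Pereira, Nakamura, Sato, Baptiste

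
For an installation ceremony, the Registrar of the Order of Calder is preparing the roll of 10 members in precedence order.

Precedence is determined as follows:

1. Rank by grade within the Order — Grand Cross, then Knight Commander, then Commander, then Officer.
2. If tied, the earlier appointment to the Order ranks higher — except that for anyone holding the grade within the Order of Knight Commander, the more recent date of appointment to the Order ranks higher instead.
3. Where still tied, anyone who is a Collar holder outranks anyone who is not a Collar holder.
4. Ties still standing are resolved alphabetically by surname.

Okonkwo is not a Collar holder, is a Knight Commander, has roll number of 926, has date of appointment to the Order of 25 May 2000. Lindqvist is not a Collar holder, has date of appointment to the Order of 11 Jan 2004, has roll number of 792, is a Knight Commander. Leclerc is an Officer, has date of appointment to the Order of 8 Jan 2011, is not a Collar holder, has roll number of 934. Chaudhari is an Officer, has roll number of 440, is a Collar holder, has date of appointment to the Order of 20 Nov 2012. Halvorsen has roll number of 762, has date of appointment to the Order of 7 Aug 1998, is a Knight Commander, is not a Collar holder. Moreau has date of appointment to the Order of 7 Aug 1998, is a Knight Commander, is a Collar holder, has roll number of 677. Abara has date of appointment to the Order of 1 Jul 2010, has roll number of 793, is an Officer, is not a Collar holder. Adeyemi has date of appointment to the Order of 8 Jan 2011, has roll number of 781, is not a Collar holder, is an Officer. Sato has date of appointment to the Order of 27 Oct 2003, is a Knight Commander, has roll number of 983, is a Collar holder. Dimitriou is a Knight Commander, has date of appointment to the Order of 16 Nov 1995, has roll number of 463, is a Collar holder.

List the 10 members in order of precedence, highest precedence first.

Lindqvist, Sato, Okonkwo, Moreau, Halvorsen, Dimitriou, Abara, Adeyemi, Leclerc, Chaudhari

By grade within the Order: Lindqvist, Sato, Okonkwo, Moreau, Halvorsen and Dimitriou (Knight Commander); then Abara, Adeyemi, Leclerc and Chaudhari (Officer).
Among Lindqvist, Sato, Okonkwo, Moreau, Halvorsen and Dimitriou, by date of appointment to the Order (later first) (reversed rule for this group): Lindqvist (11 Jan 2004) before Sato (27 Oct 2003) before Okonkwo (25 May 2000) before Moreau and Halvorsen (7 Aug 1998) before Dimitriou (16 Nov 1995).
Among Moreau and Halvorsen, a Collar holder before not a Collar holder: Moreau (a Collar holder) before Halvorsen (not a Collar holder).
Among Abara, Adeyemi, Leclerc and Chaudhari, by date of appointment to the Order (earlier first): Abara (1 Jul 2010) before Adeyemi and Leclerc (8 Jan 2011) before Chaudhari (20 Nov 2012).
Adeyemi and Leclerc are each not a Collar holder, so the next rule applies.
Among Adeyemi and Leclerc, alphabetically by surname: Adeyemi before Leclerc.
Full order: Lindqvist, Sato, Okonkwo, Moreau, Halvorsen, Dimitriou, Abara, Adeyemi, Leclerc, Chaudhari.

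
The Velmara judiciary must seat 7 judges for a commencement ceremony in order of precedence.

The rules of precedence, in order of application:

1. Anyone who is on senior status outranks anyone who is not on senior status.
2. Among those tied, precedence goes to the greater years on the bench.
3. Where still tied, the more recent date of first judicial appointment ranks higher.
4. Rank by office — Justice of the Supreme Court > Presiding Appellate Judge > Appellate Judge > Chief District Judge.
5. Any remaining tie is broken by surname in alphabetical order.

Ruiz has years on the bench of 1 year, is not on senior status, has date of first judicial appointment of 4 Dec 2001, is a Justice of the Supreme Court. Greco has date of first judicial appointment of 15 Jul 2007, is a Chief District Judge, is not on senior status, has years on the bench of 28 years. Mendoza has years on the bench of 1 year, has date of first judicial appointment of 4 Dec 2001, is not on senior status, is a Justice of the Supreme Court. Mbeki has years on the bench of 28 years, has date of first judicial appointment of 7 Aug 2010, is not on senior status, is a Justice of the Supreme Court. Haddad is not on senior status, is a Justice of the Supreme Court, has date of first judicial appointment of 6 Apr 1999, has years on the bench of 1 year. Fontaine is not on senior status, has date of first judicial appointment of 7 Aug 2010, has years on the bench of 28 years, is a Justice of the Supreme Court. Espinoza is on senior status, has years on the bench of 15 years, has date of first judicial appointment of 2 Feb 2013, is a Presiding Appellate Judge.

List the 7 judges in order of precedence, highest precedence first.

Espinoza, Fontaine, Mbeki, Greco, Mendoza, Ruiz, Haddad

By the first rule: Espinoza (on senior status); then Fontaine, Mbeki, Greco, Mendoza, Ruiz and Haddad (each not on senior status).
Among Fontaine, Mbeki, Greco, Mendoza, Ruiz and Haddad, by years on the bench (higher first): Fontaine, Mbeki and Greco (28 years) before Mendoza, Ruiz and Haddad (1 year).
Among Fontaine, Mbeki and Greco, by date of first judicial appointment (later first): Fontaine and Mbeki (7 Aug 2010) before Greco (15 Jul 2007).
Fontaine and Mbeki are each Justice of the Supreme Court, so the next rule applies.
Among Fontaine and Mbeki, alphabetically by surname: Fontaine before Mbeki.
Among Mendoza, Ruiz and Haddad, by date of first judicial appointment (later first): Mendoza and Ruiz (4 Dec 2001) before Haddad (6 Apr 1999).
Mendoza and Ruiz are each Justice of the Supreme Court, so the next rule applies.
Among Mendoza and Ruiz, alphabetically by surname: Mendoza before Ruiz.
Full order: Espinoza, Fontaine, Mbeki, Greco, Mendoza, Ruiz, Haddad.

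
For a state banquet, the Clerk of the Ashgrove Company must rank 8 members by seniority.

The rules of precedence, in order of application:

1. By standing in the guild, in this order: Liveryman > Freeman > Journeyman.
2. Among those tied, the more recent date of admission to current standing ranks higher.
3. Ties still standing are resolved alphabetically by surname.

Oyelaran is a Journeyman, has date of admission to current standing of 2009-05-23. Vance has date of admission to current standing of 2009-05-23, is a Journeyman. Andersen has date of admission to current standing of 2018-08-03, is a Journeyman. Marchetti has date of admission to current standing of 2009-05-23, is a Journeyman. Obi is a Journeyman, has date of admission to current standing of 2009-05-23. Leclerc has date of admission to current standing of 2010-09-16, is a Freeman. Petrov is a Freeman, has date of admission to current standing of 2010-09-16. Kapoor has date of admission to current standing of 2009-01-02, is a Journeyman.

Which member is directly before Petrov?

Leclerc

By standing in the guild: Leclerc and Petrov (Freeman); then Andersen, Marchetti, Obi, Oyelaran, Vance and Kapoor (Journeyman).
Leclerc and Petrov both have date of admission to current standing 2010-09-16, so the next rule applies.
Among Leclerc and Petrov, alphabetically by surname: Leclerc before Petrov.
Among Andersen, Marchetti, Obi, Oyelaran, Vance and Kapoor, by date of admission to current standing (later first): Andersen (2018-08-03) before Marchetti, Obi, Oyelaran and Vance (2009-05-23) before Kapoor (2009-01-02).
Among Marchetti, Obi, Oyelaran and Vance, alphabetically by surname: Marchetti before Obi before Oyelaran before Vance.
Order: Leclerc, Petrov, Andersen, Marchetti, Obi, Oyelaran, Vance, Kapoor.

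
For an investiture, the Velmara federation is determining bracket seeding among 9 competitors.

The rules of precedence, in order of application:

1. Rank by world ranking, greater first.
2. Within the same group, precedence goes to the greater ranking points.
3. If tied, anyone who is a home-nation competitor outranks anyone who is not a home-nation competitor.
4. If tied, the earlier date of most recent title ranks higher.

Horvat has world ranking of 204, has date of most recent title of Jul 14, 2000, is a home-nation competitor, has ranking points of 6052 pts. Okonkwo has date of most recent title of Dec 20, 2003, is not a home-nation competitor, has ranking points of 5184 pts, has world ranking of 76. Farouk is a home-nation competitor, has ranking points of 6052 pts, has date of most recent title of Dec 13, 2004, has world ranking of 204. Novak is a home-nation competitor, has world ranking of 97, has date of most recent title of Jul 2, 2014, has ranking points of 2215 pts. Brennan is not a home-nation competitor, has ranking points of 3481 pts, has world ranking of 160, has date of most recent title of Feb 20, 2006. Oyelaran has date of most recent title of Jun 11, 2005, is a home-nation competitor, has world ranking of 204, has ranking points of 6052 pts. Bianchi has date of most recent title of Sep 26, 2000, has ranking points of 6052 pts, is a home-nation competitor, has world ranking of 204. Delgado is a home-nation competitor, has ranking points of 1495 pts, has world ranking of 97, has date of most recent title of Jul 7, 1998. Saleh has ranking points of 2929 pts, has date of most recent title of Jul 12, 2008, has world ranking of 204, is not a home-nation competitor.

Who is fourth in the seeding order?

By world ranking (higher first): Horvat, Bianchi, Farouk, Oyelaran and Saleh (each 204); then Brennan (160); then Novak and Delgado (both 97); then Okonkwo (76).
Among Horvat, Bianchi, Farouk, Oyelaran and Saleh, by ranking points (higher first): Horvat, Bianchi, Farouk and Oyelaran (6052 pts) before Saleh (2929 pts).
Horvat, Bianchi, Farouk and Oyelaran are each a home-nation competitor, so the next rule applies.
Among Horvat, Bianchi, Farouk and Oyelaran, by date of most recent title (earlier first): Horvat (Jul 14, 2000) before Bianchi (Sep 26, 2000) before Farouk (Dec 13, 2004) before Oyelaran (Jun 11, 2005).
Among Novak and Delgado, by ranking points (higher first): Novak (2215 pts) before Delgado (1495 pts).
Order: Horvat, Bianchi, Farouk, Oyelaran, Saleh, Brennan, Novak, Delgado, Okonkwo.

Oyelaran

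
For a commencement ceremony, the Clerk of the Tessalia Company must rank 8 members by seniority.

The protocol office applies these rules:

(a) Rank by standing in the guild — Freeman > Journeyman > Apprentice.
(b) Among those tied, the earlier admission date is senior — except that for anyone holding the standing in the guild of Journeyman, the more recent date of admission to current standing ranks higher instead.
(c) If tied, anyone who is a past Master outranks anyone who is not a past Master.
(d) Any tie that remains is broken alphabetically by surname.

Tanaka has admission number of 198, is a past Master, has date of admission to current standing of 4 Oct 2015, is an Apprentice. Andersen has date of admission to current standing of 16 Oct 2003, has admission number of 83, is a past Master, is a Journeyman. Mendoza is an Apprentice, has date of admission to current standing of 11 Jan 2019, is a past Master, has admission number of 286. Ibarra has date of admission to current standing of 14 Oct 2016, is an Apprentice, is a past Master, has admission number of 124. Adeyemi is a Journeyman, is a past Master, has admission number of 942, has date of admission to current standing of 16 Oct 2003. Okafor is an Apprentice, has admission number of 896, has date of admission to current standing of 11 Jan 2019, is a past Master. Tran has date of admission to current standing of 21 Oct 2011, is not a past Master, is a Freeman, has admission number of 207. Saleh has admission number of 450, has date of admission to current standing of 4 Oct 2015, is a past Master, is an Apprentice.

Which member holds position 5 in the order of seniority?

By standing in the guild: Tran (Freeman); then Adeyemi and Andersen (Journeyman); then Saleh, Tanaka, Ibarra, Mendoza and Okafor (Apprentice).
Adeyemi and Andersen both have date of admission to current standing 16 Oct 2003, so the next rule applies.
Adeyemi and Andersen are each a past Master, so the next rule applies.
Among Adeyemi and Andersen, alphabetically by surname: Adeyemi before Andersen.
Among Saleh, Tanaka, Ibarra, Mendoza and Okafor, by date of admission to current standing (earlier first): Saleh and Tanaka (4 Oct 2015) before Ibarra (14 Oct 2016) before Mendoza and Okafor (11 Jan 2019).
Saleh and Tanaka are each a past Master, so the next rule applies.
Among Saleh and Tanaka, alphabetically by surname: Saleh before Tanaka.
Mendoza and Okafor are each a past Master, so the next rule applies.
Among Mendoza and Okafor, alphabetically by surname: Mendoza before Okafor.
Order: Tran, Adeyemi, Andersen, Saleh, Tanaka, Ibarra, Mendoza, Okafor.

Tanaka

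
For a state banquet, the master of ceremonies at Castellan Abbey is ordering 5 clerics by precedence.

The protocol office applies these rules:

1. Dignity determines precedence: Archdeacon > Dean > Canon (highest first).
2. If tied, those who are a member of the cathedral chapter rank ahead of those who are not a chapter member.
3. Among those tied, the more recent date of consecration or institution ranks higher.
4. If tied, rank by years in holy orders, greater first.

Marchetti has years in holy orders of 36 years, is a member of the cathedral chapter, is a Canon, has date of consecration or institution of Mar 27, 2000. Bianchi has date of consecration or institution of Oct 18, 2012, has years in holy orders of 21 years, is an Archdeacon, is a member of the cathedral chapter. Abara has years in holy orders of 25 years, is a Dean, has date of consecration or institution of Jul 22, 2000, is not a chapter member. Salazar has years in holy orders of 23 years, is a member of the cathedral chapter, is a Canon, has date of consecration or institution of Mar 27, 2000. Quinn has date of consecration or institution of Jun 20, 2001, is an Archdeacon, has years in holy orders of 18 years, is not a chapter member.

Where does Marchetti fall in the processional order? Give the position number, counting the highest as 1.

By dignity: Bianchi and Quinn (Archdeacon); then Abara (Dean); then Marchetti and Salazar (Canon).
Among Bianchi and Quinn, a member of the cathedral chapter before not a chapter member: Bianchi (a member of the cathedral chapter) before Quinn (not a chapter member).
Marchetti and Salazar are each a member of the cathedral chapter, so the next rule applies.
Marchetti and Salazar both have date of consecration or institution Mar 27, 2000, so the next rule applies.
Among Marchetti and Salazar, by years in holy orders (higher first): Marchetti (36 years) before Salazar (23 years).
Order: Bianchi, Quinn, Abara, Marchetti, Salazar. So position 4.

4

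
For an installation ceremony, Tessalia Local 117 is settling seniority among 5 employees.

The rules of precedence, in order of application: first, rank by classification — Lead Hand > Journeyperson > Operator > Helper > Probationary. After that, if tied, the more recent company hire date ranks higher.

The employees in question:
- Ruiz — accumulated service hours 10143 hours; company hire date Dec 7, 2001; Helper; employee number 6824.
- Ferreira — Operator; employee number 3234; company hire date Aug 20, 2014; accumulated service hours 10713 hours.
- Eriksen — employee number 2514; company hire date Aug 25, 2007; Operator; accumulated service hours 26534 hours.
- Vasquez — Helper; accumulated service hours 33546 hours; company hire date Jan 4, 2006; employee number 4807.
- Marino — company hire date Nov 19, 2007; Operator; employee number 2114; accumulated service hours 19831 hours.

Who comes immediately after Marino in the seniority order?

By classification: Ferreira, Marino and Eriksen (Operator); then Vasquez and Ruiz (Helper).
Among Ferreira, Marino and Eriksen, by company hire date (later first): Ferreira (Aug 20, 2014) before Marino (Nov 19, 2007) before Eriksen (Aug 25, 2007).
Among Vasquez and Ruiz, by company hire date (later first): Vasquez (Jan 4, 2006) before Ruiz (Dec 7, 2001).
Order: Ferreira, Marino, Eriksen, Vasquez, Ruiz.

Eriksen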